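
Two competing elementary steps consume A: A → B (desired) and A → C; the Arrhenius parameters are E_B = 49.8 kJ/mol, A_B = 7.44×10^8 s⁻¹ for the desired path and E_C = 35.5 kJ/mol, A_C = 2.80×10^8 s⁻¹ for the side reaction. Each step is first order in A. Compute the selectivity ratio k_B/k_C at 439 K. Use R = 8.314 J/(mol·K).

k_B/k_C = (A_B/A_C)·exp[−(E_B−E_C)/(RT)] = (A_B/A_C)·exp[(E_C−E_B)/(RT)].
(E_C−E_B)/(RT) = (35.5−49.8)×10³/(8.314×439) = -14300/3650 = -3.918.
k_B/k_C = (7.44×10^8/2.80×10^8)·exp(-3.918) = 2.657 × 0.01988 = 0.0528.
Since E_B > E_C, raising the temperature improves selectivity toward B.

0.0528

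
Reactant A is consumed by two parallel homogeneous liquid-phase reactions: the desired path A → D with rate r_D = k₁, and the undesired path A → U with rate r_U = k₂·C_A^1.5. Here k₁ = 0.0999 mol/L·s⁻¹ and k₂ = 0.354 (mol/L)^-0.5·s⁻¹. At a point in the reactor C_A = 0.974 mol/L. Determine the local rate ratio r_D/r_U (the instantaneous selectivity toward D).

0.294

S_{D/U} = r_D/r_U = (k₁)/(k₂·C_A^1.5) = (k₁/k₂)·C_A^-1.5.
= (0.0999) / (0.354×0.9740^1.5) = 0.09990/0.3403 = 0.294.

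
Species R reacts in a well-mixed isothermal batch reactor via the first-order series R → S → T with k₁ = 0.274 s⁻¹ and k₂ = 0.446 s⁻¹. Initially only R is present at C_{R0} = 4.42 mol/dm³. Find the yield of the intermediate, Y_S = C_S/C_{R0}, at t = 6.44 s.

0.183

Solving the coupled first-order balances gives C_S(t) = [k₁/(k₂−k₁)]·C_{R0}·(e^(−k₁t) − e^(−k₂t)).
e^(−k₁t) = e^(−0.274×6.44) = e^(−1.765) = 0.1713; e^(−k₂t) = e^(−2.872) = 0.05657.
C_S = 0.274×4.42/(0.446−0.274) × (0.1713−0.05657) = 7.041×0.1147 = 0.8076 mol/dm³.
Y_S = C_S/C_{R0} = 0.8076/4.42 = 0.183.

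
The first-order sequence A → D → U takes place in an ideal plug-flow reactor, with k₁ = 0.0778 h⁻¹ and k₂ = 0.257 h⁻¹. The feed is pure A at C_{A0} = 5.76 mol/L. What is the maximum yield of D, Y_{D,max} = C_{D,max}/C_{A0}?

For a first-order series the maximum intermediate yield is C_{D,max}/C_{A0} = (k₁/k₂)^[k₂/(k₂−k₁)].
= (0.0778/0.257)^(0.257/(0.257−0.0778)) = (0.3027)^(1.434) = 0.1802.

0.180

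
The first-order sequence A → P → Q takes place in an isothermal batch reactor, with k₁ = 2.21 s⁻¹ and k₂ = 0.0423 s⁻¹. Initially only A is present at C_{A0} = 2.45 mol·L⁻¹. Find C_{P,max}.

2.27 mol·L⁻¹

Evaluating C_P at t_opt = ln(k₂/k₁)/(k₂−k₁) gives C_{P,max}/C_{A0} = (k₁/k₂)^[k₂/(k₂−k₁)].
= (2.21/0.0423)^(0.0423/(0.0423−2.21)) = (52.25)^(-0.01951) = 0.9257.
C_{P,max} = 0.9257×2.45 = 2.27 mol·L⁻¹.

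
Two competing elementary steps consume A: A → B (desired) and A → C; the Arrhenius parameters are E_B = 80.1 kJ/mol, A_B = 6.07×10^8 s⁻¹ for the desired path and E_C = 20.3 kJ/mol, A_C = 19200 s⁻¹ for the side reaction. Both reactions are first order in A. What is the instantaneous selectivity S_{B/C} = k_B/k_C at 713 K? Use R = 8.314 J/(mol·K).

1.31

Since both paths have the same order in A, the concentration cancels and S_{B/C} = k_B/k_C = (A_B/A_C)·exp[(E_C−E_B)/(RT)].
(E_C−E_B)/(RT) = (20.3−80.1)×10³/(8.314×713) = -59800/5928 = -10.09.
k_B/k_C = (6.07×10^8/19200)·exp(-10.09) = 31615 × 4.158×10^-5 = 1.31.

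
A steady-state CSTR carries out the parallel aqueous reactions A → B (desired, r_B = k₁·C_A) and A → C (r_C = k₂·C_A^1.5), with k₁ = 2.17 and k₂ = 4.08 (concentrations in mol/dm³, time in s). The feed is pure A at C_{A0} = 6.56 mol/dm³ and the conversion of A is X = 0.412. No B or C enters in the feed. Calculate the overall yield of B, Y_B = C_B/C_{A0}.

Exit C_A = C_{A0}(1−X) = 6.56×0.588 = 3.857 mol/dm³.
A CSTR operates uniformly at the exit composition, giving r_B = 8.370 and r_C = 30.91 (each k·C_A^n at C_A = 3.857).
Fraction of consumed A going to B: r_B/(r_B+r_C) = 0.2131.
C_B = 0.2131·C_{A0}·X = 0.2131×6.56×0.412 = 0.576 mol/dm³; Y_B = C_B/C_{A0} = 0.0878.

0.0878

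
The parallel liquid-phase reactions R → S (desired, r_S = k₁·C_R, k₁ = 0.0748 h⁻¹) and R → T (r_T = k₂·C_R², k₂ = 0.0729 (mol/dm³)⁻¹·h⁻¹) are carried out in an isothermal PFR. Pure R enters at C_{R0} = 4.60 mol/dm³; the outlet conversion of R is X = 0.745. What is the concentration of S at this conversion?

0.964 mol/dm³

C_R = C_{R0}(1−X) = 1.173 mol/dm³.
Along a PFR/batch, dC_S/dC_R = −r_S/(r_S+r_T) = −k₁/(k₁+k₂·C_R).
Integrating from C_{R0} to C_R: C_S = (0.0748/0.0729)·ln[(0.0748+0.0729·4.60)/(0.0748+0.0729·1.17)] = 1.026·ln(0.4101/0.1603) = 0.9639 mol/dm³.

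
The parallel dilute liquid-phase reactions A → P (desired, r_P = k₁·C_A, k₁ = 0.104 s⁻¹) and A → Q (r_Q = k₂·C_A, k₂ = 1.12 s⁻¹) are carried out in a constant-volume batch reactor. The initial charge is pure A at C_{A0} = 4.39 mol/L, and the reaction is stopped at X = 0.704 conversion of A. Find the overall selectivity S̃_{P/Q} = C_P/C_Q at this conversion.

0.0929

C_A = C_{A0}(1−X) = 1.299 mol/L.
Both paths are first order in A, so the instantaneous fraction to P is constant: dC_P/d(−C_A) = k₁/(k₁+k₂) = 0.08497.
C_P = 0.08497·(C_{A0}−C_A) = 0.08497×3.091 = 0.263 mol/L.
C_Q = (C_{A0}−C_A)−C_P = 2.828 mol/L; S̃_{P/Q} = 0.2626/2.828 = 0.0929.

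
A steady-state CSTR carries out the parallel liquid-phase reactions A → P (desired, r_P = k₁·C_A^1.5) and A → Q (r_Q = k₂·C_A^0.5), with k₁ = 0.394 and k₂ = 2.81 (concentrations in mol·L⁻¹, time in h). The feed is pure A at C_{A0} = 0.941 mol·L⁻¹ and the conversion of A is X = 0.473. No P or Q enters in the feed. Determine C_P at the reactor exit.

Exit C_A = C_{A0}(1−X) = 0.941×0.527 = 0.4959 mol·L⁻¹.
In a CSTR the entire volume is at exit conditions, so r_P = 0.394×0.4959^1.5 = 0.1376 and r_Q = 2.81×0.4959^0.5 = 1.979.
Fraction of consumed A going to P: r_P/(r_P+r_Q) = 0.06501.
C_P = 0.06501·C_{A0}·X = 0.06501×0.941×0.473 = 0.0289 mol·L⁻¹.

0.0289 mol·L⁻¹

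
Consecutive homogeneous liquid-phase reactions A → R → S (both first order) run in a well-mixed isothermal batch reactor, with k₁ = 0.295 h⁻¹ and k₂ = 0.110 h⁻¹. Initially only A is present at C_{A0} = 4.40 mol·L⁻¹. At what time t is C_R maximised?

Setting dC_R/dt = 0 gives t_opt = ln(k₂/k₁)/(k₂−k₁).
= ln(0.110/0.295)/(0.110−0.295) = ln(0.3729)/-0.1850 = -0.9865/-0.1850 = 5.33 h.

5.33 h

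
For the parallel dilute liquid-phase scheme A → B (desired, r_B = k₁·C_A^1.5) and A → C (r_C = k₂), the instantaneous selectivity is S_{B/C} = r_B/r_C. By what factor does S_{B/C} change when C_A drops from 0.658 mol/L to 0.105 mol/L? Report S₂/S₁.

0.0637

S_{B/C} = (k₁/k₂)·C_A^1.5, so S₂/S₁ = (C_{A,2}/C_{A,1})^1.5.
= (0.105/0.658)^1.5 = (0.1596)^1.5 = 0.0637.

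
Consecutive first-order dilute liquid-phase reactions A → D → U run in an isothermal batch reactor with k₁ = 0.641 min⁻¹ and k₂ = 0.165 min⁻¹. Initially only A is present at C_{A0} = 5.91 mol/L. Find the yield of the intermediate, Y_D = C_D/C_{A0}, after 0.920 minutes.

0.410

Solving the coupled first-order balances gives C_D(t) = [k₁/(k₂−k₁)]·C_{A0}·(e^(−k₁t) − e^(−k₂t)).
e^(−k₁t) = e^(−0.641×0.920) = e^(−0.5897) = 0.5545; e^(−k₂t) = e^(−0.1518) = 0.8592.
C_D = 0.641×5.91/(0.165−0.641) × (0.5545−0.8592) = (-7.959)×(-0.3047) = 2.425 mol/L.
Y_D = C_D/C_{A0} = 2.425/5.91 = 0.410.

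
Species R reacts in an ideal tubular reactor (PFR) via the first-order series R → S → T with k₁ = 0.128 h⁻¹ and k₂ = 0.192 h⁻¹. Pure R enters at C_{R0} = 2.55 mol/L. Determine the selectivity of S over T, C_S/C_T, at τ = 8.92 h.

Solving the coupled first-order balances gives C_S(τ) = [k₁/(k₂−k₁)]·C_{R0}·(e^(−k₁τ) − e^(−k₂τ)).
e^(−k₁τ) = e^(−0.128×8.92) = e^(−1.142) = 0.3193; e^(−k₂τ) = e^(−1.713) = 0.1804.
C_S = 0.128×2.55/(0.192−0.128) × (0.3193−0.1804) = 5.100×0.1389 = 0.7082 mol/L.
C_R = C_{R0}e^(−k₁τ) = 0.8141 mol/L, so C_T = C_{R0}−C_R−C_S = 1.028 mol/L; C_S/C_T = 0.689.

0.689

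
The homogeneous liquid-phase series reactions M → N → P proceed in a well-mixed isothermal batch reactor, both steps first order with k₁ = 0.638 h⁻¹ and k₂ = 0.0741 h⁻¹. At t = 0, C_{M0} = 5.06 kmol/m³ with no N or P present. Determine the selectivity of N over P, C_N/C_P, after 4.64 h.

3.63

For first-order series with pure M initially, C_N(t) = k₁C_{M0}/(k₂−k₁)·(e^(−k₁t) − e^(−k₂t)).
e^(−k₁t) = e^(−0.638×4.64) = e^(−2.960) = 0.05180; e^(−k₂t) = e^(−0.3438) = 0.7091.
C_N = 0.638×5.06/(0.0741−0.638) × (0.05180−0.7091) = (-5.725)×(-0.6573) = 3.763 kmol/m³.
C_M = C_{M0}e^(−k₁t) = 0.2621 kmol/m³, so C_P = C_{M0}−C_M−C_N = 1.035 kmol/m³; C_N/C_P = 3.63.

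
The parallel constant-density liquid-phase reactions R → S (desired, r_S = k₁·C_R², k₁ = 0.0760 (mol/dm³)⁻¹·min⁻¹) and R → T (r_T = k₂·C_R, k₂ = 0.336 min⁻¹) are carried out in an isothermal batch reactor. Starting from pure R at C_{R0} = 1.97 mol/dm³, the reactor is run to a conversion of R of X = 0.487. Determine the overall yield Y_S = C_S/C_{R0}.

C_R = C_{R0}(1−X) = 1.011 mol/dm³.
Along a PFR/batch, dC_T/dC_R = −r_T/(r_S+r_T) = −k₂/(k₂+k₁·C_R).
Integrating from C_{R0} to C_R: C_T = (0.336/0.0760)·ln[(0.336+0.0760·1.97)/(0.336+0.0760·1.01)] = 4.421·ln(0.4857/0.4128) = 0.7191 mol/dm³.
Then C_S = (C_{R0}−C_R) − C_T = 0.9594 − 0.7191 = 0.2403 mol/dm³.
Y_S = C_S/C_{R0} = 0.2403/1.97 = 0.122.

0.122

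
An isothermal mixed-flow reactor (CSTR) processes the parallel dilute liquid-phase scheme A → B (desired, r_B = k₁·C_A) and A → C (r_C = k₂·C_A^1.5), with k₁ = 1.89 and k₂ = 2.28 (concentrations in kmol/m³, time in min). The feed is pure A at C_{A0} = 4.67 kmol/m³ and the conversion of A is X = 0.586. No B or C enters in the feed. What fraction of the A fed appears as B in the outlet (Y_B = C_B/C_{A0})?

Exit C_A = C_{A0}(1−X) = 4.67×0.414 = 1.933 kmol/m³.
Rates in a CSTR are evaluated at the outlet concentration: r_B = 1.89×1.933 = 3.654, r_C = 2.28×1.933^1.5 = 6.129.
Fraction of consumed A going to B: r_B/(r_B+r_C) = 0.3735.
C_B = 0.3735·C_{A0}·X = 0.3735×4.67×0.586 = 1.02 kmol/m³; Y_B = C_B/C_{A0} = 0.219.

0.219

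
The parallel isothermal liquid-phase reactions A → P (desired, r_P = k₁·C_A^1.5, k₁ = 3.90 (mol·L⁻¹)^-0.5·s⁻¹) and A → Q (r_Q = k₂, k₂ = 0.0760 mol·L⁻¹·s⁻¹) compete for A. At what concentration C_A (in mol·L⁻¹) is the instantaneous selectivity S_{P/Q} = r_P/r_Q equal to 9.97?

0.335 mol·L⁻¹

S_{P/Q} = (k₁/k₂)·C_A^1.5 ⇒ C_A = (S·k₂/k₁)^(1/1.5).
= (9.97×0.0760/3.90)^(0.6667) = (0.1943)^(0.6667) = 0.335 mol·L⁻¹.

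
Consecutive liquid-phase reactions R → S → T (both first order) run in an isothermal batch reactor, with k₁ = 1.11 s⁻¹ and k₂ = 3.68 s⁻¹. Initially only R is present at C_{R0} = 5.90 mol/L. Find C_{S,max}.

1.06 mol/L

At the optimum, C_{S,max}/C_{R0} = (k₁/k₂)^[k₂/(k₂−k₁)].
= (1.11/3.68)^(3.68/(3.68−1.11)) = (0.3016)^(1.432) = 0.1797.
C_{S,max} = 0.1797×5.90 = 1.06 mol/L.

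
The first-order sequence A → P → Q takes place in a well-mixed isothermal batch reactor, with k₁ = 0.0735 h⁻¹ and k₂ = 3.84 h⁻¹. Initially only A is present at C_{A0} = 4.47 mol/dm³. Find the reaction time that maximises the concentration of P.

1.05 h

The intermediate peaks when r₁ = r₂, i.e. k₁e^(−k₁t) = k₂e^(−k₂t), giving t_opt = ln(k₂/k₁)/(k₂−k₁).
= ln(3.84/0.0735)/(3.84−0.0735) = ln(52.24)/3.766 = 3.956/3.766 = 1.05 h.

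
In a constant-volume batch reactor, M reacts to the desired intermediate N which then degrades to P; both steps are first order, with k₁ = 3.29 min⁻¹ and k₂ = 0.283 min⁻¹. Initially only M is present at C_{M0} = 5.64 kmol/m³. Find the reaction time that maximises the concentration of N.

Setting dC_N/dt = 0 gives t_opt = ln(k₂/k₁)/(k₂−k₁).
= ln(0.283/3.29)/(0.283−3.29) = ln(0.08602)/-3.007 = -2.453/-3.007 = 0.816 min.

0.816 min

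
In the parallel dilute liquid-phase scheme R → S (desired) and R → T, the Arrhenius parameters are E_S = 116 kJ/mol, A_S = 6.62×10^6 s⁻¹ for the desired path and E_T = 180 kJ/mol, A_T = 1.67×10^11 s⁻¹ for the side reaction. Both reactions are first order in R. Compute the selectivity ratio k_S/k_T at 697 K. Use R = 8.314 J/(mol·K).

With equal orders, S_{S/T} = k_S/k_T = (A_S/A_T)·exp[(E_T−E_S)/(RT)].
(E_T−E_S)/(RT) = (180−116)×10³/(8.314×697) = 64000/5795 = 11.04.
k_S/k_T = (6.62×10^6/1.67×10^11)·exp(11.04) = 3.964×10^-5 × 62585 = 2.48.

2.48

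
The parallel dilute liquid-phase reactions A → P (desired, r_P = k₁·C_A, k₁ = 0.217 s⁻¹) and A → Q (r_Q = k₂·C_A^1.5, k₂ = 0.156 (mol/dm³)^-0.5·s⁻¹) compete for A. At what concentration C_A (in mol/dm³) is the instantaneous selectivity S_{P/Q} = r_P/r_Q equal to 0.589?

5.58 mol/dm³

S_{P/Q} = (k₁/k₂)·C_A^-0.5 ⇒ C_A = (S·k₂/k₁)^(-2).
= (0.589×0.156/0.217)^(-2) = (0.4234)^(-2) = 5.58 mol/dm³.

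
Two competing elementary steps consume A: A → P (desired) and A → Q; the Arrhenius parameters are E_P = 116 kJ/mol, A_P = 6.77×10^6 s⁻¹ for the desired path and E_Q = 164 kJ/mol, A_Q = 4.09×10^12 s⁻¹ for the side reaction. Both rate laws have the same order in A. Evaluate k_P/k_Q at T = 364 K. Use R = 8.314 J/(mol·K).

With equal orders, S_{P/Q} = k_P/k_Q = (A_P/A_Q)·exp[(E_Q−E_P)/(RT)].
(E_Q−E_P)/(RT) = (164−116)×10³/(8.314×364) = 48000/3026 = 15.86.
k_P/k_Q = (6.77×10^6/4.09×10^12)·exp(15.86) = 1.655×10^-6 × 7.733×10^6 = 12.8.

12.8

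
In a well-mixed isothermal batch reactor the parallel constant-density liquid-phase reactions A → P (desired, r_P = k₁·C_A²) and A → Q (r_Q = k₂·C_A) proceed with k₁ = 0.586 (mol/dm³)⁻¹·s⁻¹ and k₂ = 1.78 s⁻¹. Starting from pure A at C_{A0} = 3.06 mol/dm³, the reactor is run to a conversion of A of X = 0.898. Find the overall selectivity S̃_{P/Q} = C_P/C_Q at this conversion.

0.510

C_A = C_{A0}(1−X) = 0.3121 mol/dm³.
Along a PFR/batch, dC_Q/dC_A = −r_Q/(r_P+r_Q) = −k₂/(k₂+k₁·C_A).
Integrating from C_{A0} to C_A: C_Q = (1.78/0.586)·ln[(1.78+0.586·3.06)/(1.78+0.586·0.312)] = 3.038·ln(3.573/1.963) = 1.820 mol/dm³.
Then C_P = (C_{A0}−C_A) − C_Q = 2.748 − 1.820 = 0.9283 mol/dm³.
S̃_{P/Q} = C_P/C_Q = 0.9283/1.820 = 0.510.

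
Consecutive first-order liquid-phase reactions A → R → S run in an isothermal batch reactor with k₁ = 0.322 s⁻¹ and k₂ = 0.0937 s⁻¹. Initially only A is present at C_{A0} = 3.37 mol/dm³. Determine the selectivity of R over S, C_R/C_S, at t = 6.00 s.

2.35

Solving the coupled first-order balances gives C_R(t) = [k₁/(k₂−k₁)]·C_{A0}·(e^(−k₁t) − e^(−k₂t)).
e^(−k₁t) = e^(−0.322×6.00) = e^(−1.932) = 0.1449; e^(−k₂t) = e^(−0.5622) = 0.5700.
C_R = 0.322×3.37/(0.0937−0.322) × (0.1449−0.5700) = (-4.753)×(-0.4251) = 2.021 mol/dm³.
C_A = C_{A0}e^(−k₁t) = 0.4882 mol/dm³, so C_S = C_{A0}−C_A−C_R = 0.8613 mol/dm³; C_R/C_S = 2.35.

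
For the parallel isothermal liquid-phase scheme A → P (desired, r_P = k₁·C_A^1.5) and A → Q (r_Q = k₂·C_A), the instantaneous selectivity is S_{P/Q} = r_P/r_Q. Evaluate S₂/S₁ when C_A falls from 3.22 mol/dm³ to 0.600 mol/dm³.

0.432

S_{P/Q} = (k₁/k₂)·C_A^0.5, so S₂/S₁ = (C_{A,2}/C_{A,1})^0.5.
= (0.600/3.22)^0.5 = (0.1863)^0.5 = 0.432.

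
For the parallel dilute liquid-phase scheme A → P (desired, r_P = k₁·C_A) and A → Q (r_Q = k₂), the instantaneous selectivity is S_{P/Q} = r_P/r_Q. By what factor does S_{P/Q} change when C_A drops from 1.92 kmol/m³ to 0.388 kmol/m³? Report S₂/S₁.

S_{P/Q} = (k₁/k₂)·C_A, so S₂/S₁ = (C_{A,2}/C_{A,1}).
= 0.388/1.92 = 0.202.

0.202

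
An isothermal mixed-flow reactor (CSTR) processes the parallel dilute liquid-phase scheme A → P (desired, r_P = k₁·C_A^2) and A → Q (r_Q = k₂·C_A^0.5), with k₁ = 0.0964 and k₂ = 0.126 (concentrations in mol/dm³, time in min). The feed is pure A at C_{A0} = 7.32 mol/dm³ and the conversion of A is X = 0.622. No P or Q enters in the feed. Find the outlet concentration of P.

3.55 mol/dm³

Exit C_A = C_{A0}(1−X) = 7.32×0.378 = 2.767 mol/dm³.
Rates in a CSTR are evaluated at the outlet concentration: r_P = 0.0964×2.767^2 = 0.7380, r_Q = 0.126×2.767^0.5 = 0.2096.
Fraction of consumed A going to P: r_P/(r_P+r_Q) = 0.7788.
C_P = 0.7788·C_{A0}·X = 0.7788×7.32×0.622 = 3.55 mol/dm³.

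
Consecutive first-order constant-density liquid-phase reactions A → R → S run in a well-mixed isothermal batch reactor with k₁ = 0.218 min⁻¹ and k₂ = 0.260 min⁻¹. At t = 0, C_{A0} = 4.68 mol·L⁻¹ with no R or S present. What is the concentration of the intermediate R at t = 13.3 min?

0.572 mol·L⁻¹

For first-order series with pure A initially, C_R(t) = k₁C_{A0}/(k₂−k₁)·(e^(−k₁t) − e^(−k₂t)).
e^(−k₁t) = e^(−0.218×13.3) = e^(−2.899) = 0.05506; e^(−k₂t) = e^(−3.458) = 0.03149.
C_R = 0.218×4.68/(0.260−0.218) × (0.05506−0.03149) = 24.29×0.02356 = 0.5724 mol·L⁻¹.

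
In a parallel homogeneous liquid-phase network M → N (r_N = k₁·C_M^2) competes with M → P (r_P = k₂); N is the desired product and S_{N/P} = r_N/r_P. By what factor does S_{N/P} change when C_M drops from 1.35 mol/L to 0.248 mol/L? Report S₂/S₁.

0.0337

S_{N/P} = (k₁/k₂)·C_M^2, so S₂/S₁ = (C_{M,2}/C_{M,1})^2.
= (0.248/1.35)^2 = (0.1837)^2 = 0.0337.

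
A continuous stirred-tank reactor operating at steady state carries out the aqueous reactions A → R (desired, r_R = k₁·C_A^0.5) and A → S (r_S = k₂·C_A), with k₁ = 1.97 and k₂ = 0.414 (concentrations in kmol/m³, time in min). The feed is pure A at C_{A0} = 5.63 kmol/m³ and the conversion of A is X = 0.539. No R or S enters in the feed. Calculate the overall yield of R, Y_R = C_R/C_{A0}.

Exit C_A = C_{A0}(1−X) = 5.63×0.461 = 2.595 kmol/m³.
In a CSTR the entire volume is at exit conditions, so r_R = 1.97×2.595^0.5 = 3.174 and r_S = 0.414×2.595 = 1.075.
Fraction of consumed A going to R: r_R/(r_R+r_S) = 0.7471.
C_R = 0.7471·C_{A0}·X = 0.7471×5.63×0.539 = 2.27 kmol/m³; Y_R = C_R/C_{A0} = 0.403.

0.403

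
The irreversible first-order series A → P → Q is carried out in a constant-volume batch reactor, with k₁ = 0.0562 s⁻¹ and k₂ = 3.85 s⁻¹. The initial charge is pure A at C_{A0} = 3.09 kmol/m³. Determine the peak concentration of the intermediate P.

At the optimum, C_{P,max}/C_{A0} = (k₁/k₂)^[k₂/(k₂−k₁)].
= (0.0562/3.85)^(3.85/(3.85−0.0562)) = (0.01460)^(1.015) = 0.01371.
C_{P,max} = 0.01371×3.09 = 0.0424 kmol/m³.

0.0424 kmol/m³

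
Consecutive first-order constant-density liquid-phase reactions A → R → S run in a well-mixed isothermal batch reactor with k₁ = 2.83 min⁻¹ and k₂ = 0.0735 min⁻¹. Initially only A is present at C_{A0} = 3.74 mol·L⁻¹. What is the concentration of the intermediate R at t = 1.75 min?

3.35 mol·L⁻¹

Solving the coupled first-order balances gives C_R(t) = [k₁/(k₂−k₁)]·C_{A0}·(e^(−k₁t) − e^(−k₂t)).
e^(−k₁t) = e^(−2.83×1.75) = e^(−4.953) = 0.007066; e^(−k₂t) = e^(−0.1286) = 0.8793.
C_R = 2.83×3.74/(0.0735−2.83) × (0.007066−0.8793) = (-3.840)×(-0.8722) = 3.349 mol·L⁻¹.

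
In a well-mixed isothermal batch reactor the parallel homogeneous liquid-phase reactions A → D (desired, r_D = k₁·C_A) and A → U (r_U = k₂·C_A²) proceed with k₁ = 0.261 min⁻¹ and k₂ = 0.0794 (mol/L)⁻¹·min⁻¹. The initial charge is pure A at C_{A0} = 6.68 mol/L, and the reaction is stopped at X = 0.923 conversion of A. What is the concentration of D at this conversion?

C_A = C_{A0}(1−X) = 0.5144 mol/L.
Along a PFR/batch, dC_D/dC_A = −r_D/(r_D+r_U) = −k₁/(k₁+k₂·C_A).
Integrating from C_{A0} to C_A: C_D = (0.261/0.0794)·ln[(0.261+0.0794·6.68)/(0.261+0.0794·0.514)] = 3.287·ln(0.7914/0.3018) = 3.168 mol/L.

3.17 mol/L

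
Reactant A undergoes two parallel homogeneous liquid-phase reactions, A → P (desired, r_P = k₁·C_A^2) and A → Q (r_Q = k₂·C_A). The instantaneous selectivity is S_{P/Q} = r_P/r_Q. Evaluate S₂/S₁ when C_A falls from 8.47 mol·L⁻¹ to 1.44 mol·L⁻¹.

S_{P/Q} = (k₁/k₂)·C_A, so S₂/S₁ = (C_{A,2}/C_{A,1}).
= 1.44/8.47 = 0.170.

0.170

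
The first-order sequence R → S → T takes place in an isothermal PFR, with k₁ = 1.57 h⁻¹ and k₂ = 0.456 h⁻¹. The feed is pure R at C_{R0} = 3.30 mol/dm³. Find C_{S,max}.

Evaluating C_S at τ_opt = ln(k₂/k₁)/(k₂−k₁) gives C_{S,max}/C_{R0} = (k₁/k₂)^[k₂/(k₂−k₁)].
= (1.57/0.456)^(0.456/(0.456−1.57)) = (3.443)^(-0.4093) = 0.6029.
C_{S,max} = 0.6029×3.30 = 1.99 mol/dm³.

1.99 mol/dm³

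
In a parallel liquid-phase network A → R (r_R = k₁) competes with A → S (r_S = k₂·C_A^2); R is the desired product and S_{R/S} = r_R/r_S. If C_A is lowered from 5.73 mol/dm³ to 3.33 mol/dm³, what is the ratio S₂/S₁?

2.96

S_{R/S} = (k₁/k₂)·C_A^-2, so S₂/S₁ = (C_{A,2}/C_{A,1})^-2.
= (3.33/5.73)^(-2) = (0.5812)^(-2) = 2.96.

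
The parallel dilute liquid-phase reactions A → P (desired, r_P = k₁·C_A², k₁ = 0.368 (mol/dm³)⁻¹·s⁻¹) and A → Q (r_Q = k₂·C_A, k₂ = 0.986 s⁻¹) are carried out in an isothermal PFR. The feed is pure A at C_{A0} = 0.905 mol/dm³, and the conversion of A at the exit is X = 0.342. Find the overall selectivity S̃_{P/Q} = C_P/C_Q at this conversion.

0.279

C_A = C_{A0}(1−X) = 0.5955 mol/dm³.
Along a PFR/batch, dC_Q/dC_A = −r_Q/(r_P+r_Q) = −k₂/(k₂+k₁·C_A).
Integrating from C_{A0} to C_A: C_Q = (0.986/0.368)·ln[(0.986+0.368·0.905)/(0.986+0.368·0.595)] = 2.679·ln(1.319/1.205) = 0.2420 mol/dm³.
Then C_P = (C_{A0}−C_A) − C_Q = 0.3095 − 0.2420 = 0.06754 mol/dm³.
S̃_{P/Q} = C_P/C_Q = 0.06754/0.2420 = 0.279.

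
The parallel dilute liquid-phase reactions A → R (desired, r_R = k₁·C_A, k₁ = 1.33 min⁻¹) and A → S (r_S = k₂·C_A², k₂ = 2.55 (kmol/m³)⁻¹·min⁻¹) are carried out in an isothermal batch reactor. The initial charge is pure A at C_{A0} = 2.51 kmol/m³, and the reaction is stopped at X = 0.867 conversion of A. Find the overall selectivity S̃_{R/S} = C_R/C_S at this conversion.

0.435

C_A = C_{A0}(1−X) = 0.3338 kmol/m³.
Along a PFR/batch, dC_R/dC_A = −r_R/(r_R+r_S) = −k₁/(k₁+k₂·C_A).
Integrating from C_{A0} to C_A: C_R = (1.33/2.55)·ln[(1.33+2.55·2.51)/(1.33+2.55·0.334)] = 0.5216·ln(7.730/2.181) = 0.6599 kmol/m³.
C_S = (C_{A0}−C_A)−C_R = 1.516 kmol/m³; S̃_{R/S} = 0.6599/1.516 = 0.435.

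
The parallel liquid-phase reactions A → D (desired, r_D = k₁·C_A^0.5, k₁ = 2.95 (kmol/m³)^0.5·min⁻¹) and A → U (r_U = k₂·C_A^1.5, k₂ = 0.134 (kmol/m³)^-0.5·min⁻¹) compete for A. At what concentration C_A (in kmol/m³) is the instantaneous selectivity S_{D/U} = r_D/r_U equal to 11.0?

2.00 kmol/m³

S_{D/U} = (k₁/k₂)·C_A⁻¹ ⇒ C_A = (S·k₂/k₁)^(-1).
= (11.0×0.134/2.95)^(-1) = (0.4997)^(-1) = 2.00 kmol/m³.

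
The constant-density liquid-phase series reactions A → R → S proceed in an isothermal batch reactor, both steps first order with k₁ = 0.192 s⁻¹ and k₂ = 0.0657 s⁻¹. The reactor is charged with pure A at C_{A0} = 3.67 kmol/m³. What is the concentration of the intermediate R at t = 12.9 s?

1.92 kmol/m³

Solving the coupled first-order balances gives C_R(t) = [k₁/(k₂−k₁)]·C_{A0}·(e^(−k₁t) − e^(−k₂t)).
e^(−k₁t) = e^(−0.192×12.9) = e^(−2.477) = 0.08401; e^(−k₂t) = e^(−0.8475) = 0.4285.
C_R = 0.192×3.67/(0.0657−0.192) × (0.08401−0.4285) = (-5.579)×(-0.3445) = 1.922 kmol/m³.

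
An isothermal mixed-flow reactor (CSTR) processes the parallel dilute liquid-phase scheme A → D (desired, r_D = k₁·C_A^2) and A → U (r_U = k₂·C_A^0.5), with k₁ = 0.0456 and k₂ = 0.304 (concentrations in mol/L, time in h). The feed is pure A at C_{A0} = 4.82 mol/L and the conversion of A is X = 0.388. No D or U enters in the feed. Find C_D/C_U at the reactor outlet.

0.760

Exit C_A = C_{A0}(1−X) = 4.82×0.612 = 2.950 mol/L.
In a CSTR the entire volume is at exit conditions, so r_D = 0.0456×2.950^2 = 0.3968 and r_U = 0.304×2.950^0.5 = 0.5221.
Overall selectivity = C_D/C_U = r_Dτ/(r_Uτ) = r_D/r_U = 0.760.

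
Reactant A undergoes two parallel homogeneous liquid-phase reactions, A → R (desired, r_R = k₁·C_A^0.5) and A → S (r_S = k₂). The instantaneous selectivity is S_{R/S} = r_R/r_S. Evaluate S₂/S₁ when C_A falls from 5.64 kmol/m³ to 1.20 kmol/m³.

0.461

S_{R/S} = (k₁/k₂)·C_A^0.5, so S₂/S₁ = (C_{A,2}/C_{A,1})^0.5.
= (1.20/5.64)^0.5 = (0.2128)^0.5 = 0.461.
Selectivity toward R falls as C_A falls — high-concentration operation is favoured.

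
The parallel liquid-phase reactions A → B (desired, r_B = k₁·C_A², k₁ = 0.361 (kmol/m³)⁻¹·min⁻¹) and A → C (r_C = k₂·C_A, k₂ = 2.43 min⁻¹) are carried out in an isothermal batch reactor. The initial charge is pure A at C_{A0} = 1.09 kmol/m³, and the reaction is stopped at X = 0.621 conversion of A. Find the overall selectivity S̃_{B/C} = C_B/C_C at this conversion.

0.111

C_A = C_{A0}(1−X) = 0.4131 kmol/m³.
Along a PFR/batch, dC_C/dC_A = −r_C/(r_B+r_C) = −k₂/(k₂+k₁·C_A).
Integrating from C_{A0} to C_A: C_C = (2.43/0.361)·ln[(2.43+0.361·1.09)/(2.43+0.361·0.413)] = 6.731·ln(2.823/2.579) = 0.6093 kmol/m³.
Then C_B = (C_{A0}−C_A) − C_C = 0.6769 − 0.6093 = 0.06757 kmol/m³.
S̃_{B/C} = C_B/C_C = 0.06757/0.6093 = 0.111.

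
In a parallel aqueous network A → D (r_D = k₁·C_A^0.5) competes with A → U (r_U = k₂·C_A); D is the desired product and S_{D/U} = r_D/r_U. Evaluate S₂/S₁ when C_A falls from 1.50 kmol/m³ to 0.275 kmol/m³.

S_{D/U} = (k₁/k₂)·C_A^-0.5, so S₂/S₁ = (C_{A,2}/C_{A,1})^-0.5.
= (0.275/1.50)^(-0.5) = (0.1833)^(-0.5) = 2.34.
Selectivity toward D rises as C_A falls — low-concentration operation is favoured.

2.34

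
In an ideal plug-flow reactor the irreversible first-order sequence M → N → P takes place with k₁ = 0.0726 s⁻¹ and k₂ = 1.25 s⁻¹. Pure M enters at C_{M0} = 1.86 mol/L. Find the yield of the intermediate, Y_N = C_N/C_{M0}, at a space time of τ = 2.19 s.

For first-order series with pure M initially, C_N(τ) = k₁C_{M0}/(k₂−k₁)·(e^(−k₁τ) − e^(−k₂τ)).
e^(−k₁τ) = e^(−0.0726×2.19) = e^(−0.1590) = 0.8530; e^(−k₂τ) = e^(−2.737) = 0.06473.
C_N = 0.0726×1.86/(1.25−0.0726) × (0.8530−0.06473) = 0.1147×0.7883 = 0.09041 mol/L.
Y_N = C_N/C_{M0} = 0.09041/1.86 = 0.0486.

0.0486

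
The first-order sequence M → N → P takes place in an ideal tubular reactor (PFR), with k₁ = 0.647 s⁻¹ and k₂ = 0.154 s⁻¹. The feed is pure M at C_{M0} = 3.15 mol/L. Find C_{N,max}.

2.01 mol/L

Evaluating C_N at τ_opt = ln(k₂/k₁)/(k₂−k₁) gives C_{N,max}/C_{M0} = (k₁/k₂)^[k₂/(k₂−k₁)].
= (0.647/0.154)^(0.154/(0.154−0.647)) = (4.201)^(-0.3124) = 0.6387.
C_{N,max} = 0.6387×3.15 = 2.01 mol/L.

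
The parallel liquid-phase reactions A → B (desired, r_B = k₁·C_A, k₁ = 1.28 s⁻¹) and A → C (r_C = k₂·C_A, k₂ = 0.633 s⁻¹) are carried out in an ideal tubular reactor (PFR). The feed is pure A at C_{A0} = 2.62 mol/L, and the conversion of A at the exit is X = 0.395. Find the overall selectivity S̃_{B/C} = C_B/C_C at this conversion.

C_A = C_{A0}(1−X) = 1.585 mol/L.
Both paths are first order in A, so the instantaneous fraction to B is constant: dC_B/d(−C_A) = k₁/(k₁+k₂) = 0.6691.
C_B = 0.6691·(C_{A0}−C_A) = 0.6691×1.035 = 0.692 mol/L.
C_C = (C_{A0}−C_A)−C_B = 0.3424 mol/L; S̃_{B/C} = 0.6925/0.3424 = 2.02.

2.02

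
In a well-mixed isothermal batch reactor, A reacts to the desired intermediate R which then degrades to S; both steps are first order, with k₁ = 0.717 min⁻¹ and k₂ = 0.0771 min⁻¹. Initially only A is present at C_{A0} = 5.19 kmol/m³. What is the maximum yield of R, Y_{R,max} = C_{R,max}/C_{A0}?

At the optimum, C_{R,max}/C_{A0} = (k₁/k₂)^[k₂/(k₂−k₁)].
= (0.717/0.0771)^(0.0771/(0.0771−0.717)) = (9.300)^(-0.1205) = 0.7644.

0.764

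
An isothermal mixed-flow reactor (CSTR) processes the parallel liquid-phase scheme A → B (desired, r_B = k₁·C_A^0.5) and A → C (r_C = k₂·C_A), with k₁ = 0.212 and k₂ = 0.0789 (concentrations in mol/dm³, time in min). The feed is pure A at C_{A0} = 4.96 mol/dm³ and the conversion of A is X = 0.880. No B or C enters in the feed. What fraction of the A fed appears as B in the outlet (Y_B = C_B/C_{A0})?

0.684

Exit C_A = C_{A0}(1−X) = 4.96×0.120 = 0.5952 mol/dm³.
In a CSTR the entire volume is at exit conditions, so r_B = 0.212×0.5952^0.5 = 0.1636 and r_C = 0.0789×0.5952 = 0.04696.
Fraction of consumed A going to B: r_B/(r_B+r_C) = 0.7769.
C_B = 0.7769·C_{A0}·X = 0.7769×4.96×0.880 = 3.39 mol/dm³; Y_B = C_B/C_{A0} = 0.684.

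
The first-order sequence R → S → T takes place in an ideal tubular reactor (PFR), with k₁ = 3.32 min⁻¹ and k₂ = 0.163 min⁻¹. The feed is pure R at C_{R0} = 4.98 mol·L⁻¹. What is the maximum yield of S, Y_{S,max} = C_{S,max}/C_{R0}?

0.856

For a first-order series the maximum intermediate yield is C_{S,max}/C_{R0} = (k₁/k₂)^[k₂/(k₂−k₁)].
= (3.32/0.163)^(0.163/(0.163−3.32)) = (20.37)^(-0.05163) = 0.8559.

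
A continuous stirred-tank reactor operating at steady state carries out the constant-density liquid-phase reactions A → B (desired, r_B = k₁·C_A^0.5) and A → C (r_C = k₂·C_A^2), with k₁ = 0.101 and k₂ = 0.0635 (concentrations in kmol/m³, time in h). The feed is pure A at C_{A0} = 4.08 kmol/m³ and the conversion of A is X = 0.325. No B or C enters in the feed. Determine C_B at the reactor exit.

Exit C_A = C_{A0}(1−X) = 4.08×0.675 = 2.754 kmol/m³.
In a CSTR the entire volume is at exit conditions, so r_B = 0.101×2.754^0.5 = 0.1676 and r_C = 0.0635×2.754^2 = 0.4816.
Fraction of consumed A going to B: r_B/(r_B+r_C) = 0.2582.
C_B = 0.2582·C_{A0}·X = 0.2582×4.08×0.325 = 0.342 kmol/m³.

0.342 kmol/m³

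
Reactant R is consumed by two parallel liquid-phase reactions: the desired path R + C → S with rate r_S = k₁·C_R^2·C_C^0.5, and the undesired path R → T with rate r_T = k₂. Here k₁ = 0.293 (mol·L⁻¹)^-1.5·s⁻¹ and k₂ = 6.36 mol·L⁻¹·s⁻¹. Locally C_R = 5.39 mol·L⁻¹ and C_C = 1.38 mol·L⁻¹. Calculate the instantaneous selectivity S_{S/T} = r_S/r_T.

1.57

S_{S/T} = r_S/r_T = (k₁·C_R^2·C_C^0.5)/(k₂) = (k₁/k₂)·C_R^2·C_C^0.5.
= (0.293×5.390^2×1.380^0.5) / (6.36) = 10.000/6.360 = 1.57.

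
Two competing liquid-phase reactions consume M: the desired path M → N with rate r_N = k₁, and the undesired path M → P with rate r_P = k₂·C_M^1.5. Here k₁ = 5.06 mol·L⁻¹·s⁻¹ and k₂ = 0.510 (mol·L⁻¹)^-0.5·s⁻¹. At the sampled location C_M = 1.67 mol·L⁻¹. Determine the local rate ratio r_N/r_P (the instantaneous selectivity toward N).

S_{N/P} = r_N/r_P = (k₁)/(k₂·C_M^1.5) = (k₁/k₂)·C_M^-1.5.
= (5.06) / (0.510×1.670^1.5) = 5.060/1.101 = 4.60.

4.60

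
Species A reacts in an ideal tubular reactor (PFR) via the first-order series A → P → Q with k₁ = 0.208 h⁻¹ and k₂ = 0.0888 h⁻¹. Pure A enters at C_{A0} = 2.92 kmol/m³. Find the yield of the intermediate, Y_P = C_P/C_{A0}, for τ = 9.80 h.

0.504

The intermediate concentration in a first-order A→B→C sequence is C_P = k₁C_{A0}(e^(−k₁τ) − e^(−k₂τ))/(k₂−k₁).
e^(−k₁τ) = e^(−0.208×9.80) = e^(−2.038) = 0.1302; e^(−k₂τ) = e^(−0.8702) = 0.4189.
C_P = 0.208×2.92/(0.0888−0.208) × (0.1302−0.4189) = (-5.095)×(-0.2886) = 1.471 kmol/m³.
Y_P = C_P/C_{A0} = 1.471/2.92 = 0.504.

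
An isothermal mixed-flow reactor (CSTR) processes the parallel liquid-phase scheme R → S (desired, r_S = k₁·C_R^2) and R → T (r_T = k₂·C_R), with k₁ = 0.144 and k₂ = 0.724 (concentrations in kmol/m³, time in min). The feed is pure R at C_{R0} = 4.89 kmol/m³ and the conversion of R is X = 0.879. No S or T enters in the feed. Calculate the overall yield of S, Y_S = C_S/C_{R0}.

Exit C_R = C_{R0}(1−X) = 4.89×0.121 = 0.5917 kmol/m³.
Rates in a CSTR are evaluated at the outlet concentration: r_S = 0.144×0.5917^2 = 0.05041, r_T = 0.724×0.5917 = 0.4284.
Fraction of consumed R going to S: r_S/(r_S+r_T) = 0.1053.
C_S = 0.1053·C_{R0}·X = 0.1053×4.89×0.879 = 0.453 kmol/m³; Y_S = C_S/C_{R0} = 0.0926.

0.0926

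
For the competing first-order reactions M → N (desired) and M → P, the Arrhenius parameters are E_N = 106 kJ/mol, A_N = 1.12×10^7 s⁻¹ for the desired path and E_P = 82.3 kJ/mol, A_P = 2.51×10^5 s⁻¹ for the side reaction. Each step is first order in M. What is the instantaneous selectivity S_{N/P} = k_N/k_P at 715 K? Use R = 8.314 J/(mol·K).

0.828

k_N/k_P = (A_N/A_P)·exp[−(E_N−E_P)/(RT)] = (A_N/A_P)·exp[(E_P−E_N)/(RT)].
(E_P−E_N)/(RT) = (82.3−106)×10³/(8.314×715) = -23700/5945 = -3.987.
k_N/k_P = (1.12×10^7/2.51×10^5)·exp(-3.987) = 44.62 × 0.01856 = 0.828.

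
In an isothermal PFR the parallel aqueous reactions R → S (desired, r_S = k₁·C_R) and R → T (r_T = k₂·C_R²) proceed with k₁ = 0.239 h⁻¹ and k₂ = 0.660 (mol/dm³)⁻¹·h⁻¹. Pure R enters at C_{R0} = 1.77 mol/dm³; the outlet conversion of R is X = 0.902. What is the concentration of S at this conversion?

C_R = C_{R0}(1−X) = 0.1735 mol/dm³.
Along a PFR/batch, dC_S/dC_R = −r_S/(r_S+r_T) = −k₁/(k₁+k₂·C_R).
Integrating from C_{R0} to C_R: C_S = (0.239/0.660)·ln[(0.239+0.660·1.77)/(0.239+0.660·0.173)] = 0.3621·ln(1.407/0.3535) = 0.5003 mol/dm³.

0.500 mol/dm³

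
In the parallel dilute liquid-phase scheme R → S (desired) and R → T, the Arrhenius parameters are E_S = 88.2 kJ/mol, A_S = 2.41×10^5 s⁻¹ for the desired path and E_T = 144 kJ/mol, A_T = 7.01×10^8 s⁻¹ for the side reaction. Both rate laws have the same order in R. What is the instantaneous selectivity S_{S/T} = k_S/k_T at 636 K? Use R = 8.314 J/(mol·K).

k_S/k_T = (A_S/A_T)·exp[−(E_S−E_T)/(RT)] = (A_S/A_T)·exp[(E_T−E_S)/(RT)].
(E_T−E_S)/(RT) = (144−88.2)×10³/(8.314×636) = 55800/5288 = 10.55.
k_S/k_T = (2.41×10^5/7.01×10^8)·exp(10.55) = 3.438×10^-4 × 38284 = 13.2.
Since E_S < E_T, lowering the temperature improves selectivity toward S.

13.2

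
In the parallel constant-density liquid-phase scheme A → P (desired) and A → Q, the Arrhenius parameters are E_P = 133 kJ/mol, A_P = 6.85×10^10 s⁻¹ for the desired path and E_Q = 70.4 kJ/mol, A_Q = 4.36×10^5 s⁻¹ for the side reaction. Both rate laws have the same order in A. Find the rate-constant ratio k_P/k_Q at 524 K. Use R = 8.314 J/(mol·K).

0.0903

With equal orders, S_{P/Q} = k_P/k_Q = (A_P/A_Q)·exp[(E_Q−E_P)/(RT)].
(E_Q−E_P)/(RT) = (70.4−133)×10³/(8.314×524) = -62600/4357 = -14.37.
k_P/k_Q = (6.85×10^10/4.36×10^5)·exp(-14.37) = 1.571×10^5 × 5.748×10^-7 = 0.0903.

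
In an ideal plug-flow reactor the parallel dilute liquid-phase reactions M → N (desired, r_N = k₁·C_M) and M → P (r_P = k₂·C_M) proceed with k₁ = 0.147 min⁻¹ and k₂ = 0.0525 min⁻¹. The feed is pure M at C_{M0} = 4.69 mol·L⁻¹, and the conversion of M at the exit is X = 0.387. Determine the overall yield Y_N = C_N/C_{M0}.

C_M = C_{M0}(1−X) = 2.875 mol·L⁻¹.
Both paths are first order in M, so the instantaneous fraction to N is constant: dC_N/d(−C_M) = k₁/(k₁+k₂) = 0.7368.
C_N = 0.7368·(C_{M0}−C_M) = 0.7368×1.815 = 1.34 mol·L⁻¹.
Y_N = C_N/C_{M0} = 1.337/4.69 = 0.285.

0.285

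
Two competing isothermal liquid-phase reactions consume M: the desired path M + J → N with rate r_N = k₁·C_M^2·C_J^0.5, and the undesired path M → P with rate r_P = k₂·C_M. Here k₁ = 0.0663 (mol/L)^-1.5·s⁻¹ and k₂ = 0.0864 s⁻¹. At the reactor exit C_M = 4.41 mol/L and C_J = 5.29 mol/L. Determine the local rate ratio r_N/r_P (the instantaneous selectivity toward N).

7.78

S_{N/P} = r_N/r_P = (k₁·C_M^2·C_J^0.5)/(k₂·C_M) = (k₁/k₂)·C_M·C_J^0.5.
= (0.0663×4.410^2×5.290^0.5) / (0.0864×4.410) = 2.966/0.3810 = 7.78.
Since the desired path is higher order in M, keeping C_M high (PFR or concentrated feed) favours N.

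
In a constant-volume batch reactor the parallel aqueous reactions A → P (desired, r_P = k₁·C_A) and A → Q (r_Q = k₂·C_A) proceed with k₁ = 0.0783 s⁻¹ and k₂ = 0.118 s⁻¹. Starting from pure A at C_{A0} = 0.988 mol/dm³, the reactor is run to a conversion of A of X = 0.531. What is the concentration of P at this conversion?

0.209 mol/dm³

C_A = C_{A0}(1−X) = 0.4634 mol/dm³.
Both paths are first order in A, so the instantaneous fraction to P is constant: dC_P/d(−C_A) = k₁/(k₁+k₂) = 0.3989.
C_P = 0.3989·(C_{A0}−C_A) = 0.3989×0.5246 = 0.209 mol/dm³.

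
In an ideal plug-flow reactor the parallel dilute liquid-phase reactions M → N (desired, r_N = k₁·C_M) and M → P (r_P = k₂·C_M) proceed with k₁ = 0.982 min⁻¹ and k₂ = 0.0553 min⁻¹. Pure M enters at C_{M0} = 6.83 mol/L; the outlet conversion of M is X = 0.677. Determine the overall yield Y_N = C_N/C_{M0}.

C_M = C_{M0}(1−X) = 2.206 mol/L.
Both paths are first order in M, so the instantaneous fraction to N is constant: dC_N/d(−C_M) = k₁/(k₁+k₂) = 0.9467.
C_N = 0.9467·(C_{M0}−C_M) = 0.9467×4.624 = 4.38 mol/L.
Y_N = C_N/C_{M0} = 4.377/6.83 = 0.641.

0.641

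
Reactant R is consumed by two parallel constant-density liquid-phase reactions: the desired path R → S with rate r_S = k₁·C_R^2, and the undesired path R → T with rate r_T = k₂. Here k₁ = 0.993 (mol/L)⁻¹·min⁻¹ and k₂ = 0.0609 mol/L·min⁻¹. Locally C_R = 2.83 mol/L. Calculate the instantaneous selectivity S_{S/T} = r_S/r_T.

131

S_{S/T} = r_S/r_T = (k₁·C_R^2)/(k₂) = (k₁/k₂)·C_R^2.
= (0.993×2.830^2) / (0.0609) = 7.953/0.06090 = 131.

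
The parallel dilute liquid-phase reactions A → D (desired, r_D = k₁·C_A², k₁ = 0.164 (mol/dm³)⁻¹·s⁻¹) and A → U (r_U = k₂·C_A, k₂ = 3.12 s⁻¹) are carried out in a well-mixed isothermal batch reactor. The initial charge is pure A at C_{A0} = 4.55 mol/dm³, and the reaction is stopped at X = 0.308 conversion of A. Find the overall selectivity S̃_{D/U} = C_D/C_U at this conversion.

C_A = C_{A0}(1−X) = 3.149 mol/dm³.
Along a PFR/batch, dC_U/dC_A = −r_U/(r_D+r_U) = −k₂/(k₂+k₁·C_A).
Integrating from C_{A0} to C_A: C_U = (3.12/0.164)·ln[(3.12+0.164·4.55)/(3.12+0.164·3.15)] = 19.02·ln(3.866/3.636) = 1.166 mol/dm³.
Then C_D = (C_{A0}−C_A) − C_U = 1.401 − 1.166 = 0.2355 mol/dm³.
S̃_{D/U} = C_D/C_U = 0.2355/1.166 = 0.202.

0.202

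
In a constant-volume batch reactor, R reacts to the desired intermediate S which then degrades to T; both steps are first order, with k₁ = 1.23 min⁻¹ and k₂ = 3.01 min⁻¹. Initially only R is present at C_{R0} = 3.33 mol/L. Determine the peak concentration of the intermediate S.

Evaluating C_S at t_opt = ln(k₂/k₁)/(k₂−k₁) gives C_{S,max}/C_{R0} = (k₁/k₂)^[k₂/(k₂−k₁)].
= (1.23/3.01)^(3.01/(3.01−1.23)) = (0.4086)^(1.691) = 0.2202.
C_{S,max} = 0.2202×3.33 = 0.733 mol/L.

0.733 mol/L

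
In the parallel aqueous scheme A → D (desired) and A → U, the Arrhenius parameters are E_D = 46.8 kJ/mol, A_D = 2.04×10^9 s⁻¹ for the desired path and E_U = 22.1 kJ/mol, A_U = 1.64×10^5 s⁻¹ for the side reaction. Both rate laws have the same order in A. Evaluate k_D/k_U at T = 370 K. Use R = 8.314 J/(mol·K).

k_D/k_U = (A_D/A_U)·exp[−(E_D−E_U)/(RT)] = (A_D/A_U)·exp[(E_U−E_D)/(RT)].
(E_U−E_D)/(RT) = (22.1−46.8)×10³/(8.314×370) = -24700/3076 = -8.029.
k_D/k_U = (2.04×10^9/1.64×10^5)·exp(-8.029) = 12439 × 3.257×10^-4 = 4.05.
Since E_D > E_U, raising the temperature improves selectivity toward D.

4.05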